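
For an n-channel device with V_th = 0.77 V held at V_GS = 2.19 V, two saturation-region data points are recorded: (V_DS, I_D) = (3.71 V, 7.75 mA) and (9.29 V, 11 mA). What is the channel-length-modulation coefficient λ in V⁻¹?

λ = 0.104 V⁻¹

With V_GS fixed, I_D ∝ (1 + λ V_DS) in saturation, so I_D2/I_D1 = (1 + λ V_DS2)/(1 + λ V_DS1).
11/7.75 = 1.419 = (1 + 9.29 λ)/(1 + 3.71 λ).
Solving: λ (I_D1 V_DS2 − I_D2 V_DS1) = I_D2 − I_D1, so λ = (11 − 7.75) / (7.75 × 9.29 − 11 × 3.71) = 3.25 / 31.2 = 0.104 V⁻¹.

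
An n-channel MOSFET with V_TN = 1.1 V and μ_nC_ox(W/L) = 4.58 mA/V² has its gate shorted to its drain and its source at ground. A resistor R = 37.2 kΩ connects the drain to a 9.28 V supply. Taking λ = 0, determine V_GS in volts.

V_GS = 1.40 V

With gate tied to drain, V_GS = V_DS ≥ V_GS − V_TN, so the device is in saturation.
KCL at the drain: ½ k_n (V_GS − V_TN)² = (V_DD − V_GS)/R.
Let x = V_GS − 1.1. Then 85.2 x² + x − 8.18 = 0, giving x = 0.304 V (positive root), so V_GS = 1.4 V.
I_D = (V_DD − V_GS)/R = (9.28 − 1.4) / 37.2 = 0.212 mA.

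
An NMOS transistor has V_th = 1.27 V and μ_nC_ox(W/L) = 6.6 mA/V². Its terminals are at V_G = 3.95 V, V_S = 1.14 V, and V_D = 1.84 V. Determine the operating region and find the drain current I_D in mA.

V_GS = V_G − V_S = 3.95 − 1.14 = 2.81 V; V_DS = V_D − V_S = 1.84 − 1.14 = 0.7 V.
V_ov = V_GS − V_th = 2.81 − 1.27 = 1.54 V.
Since V_DS = 0.7 V < V_ov = 1.54 V, the device is in the triode region.
I_D = k_n [V_ov · V_DS − ½ V_DS²] = 6.6 × [1.54 × 0.7 − 0.5 × 0.7²] = 5.5 mA.

Triode; I_D = 5.50 mA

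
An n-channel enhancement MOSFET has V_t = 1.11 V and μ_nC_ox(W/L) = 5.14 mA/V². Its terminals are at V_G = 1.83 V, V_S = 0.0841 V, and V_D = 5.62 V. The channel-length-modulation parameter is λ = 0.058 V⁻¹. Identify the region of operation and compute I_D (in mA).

V_GS = V_G − V_S = 1.83 − 0.0841 = 1.75 V; V_DS = V_D − V_S = 5.62 − 0.0841 = 5.54 V.
V_ov = V_GS − V_t = 1.75 − 1.11 = 0.636 V.
Since V_DS = 5.54 V ≥ V_ov = 0.636 V, the device is in saturation.
I_D = ½ k_n V_ov² (1 + λ V_DS) = 0.5 × 5.14 × 0.636² × (1 + 0.058 × 5.54) = 1.37 mA.

Saturation; I_D = 1.37 mA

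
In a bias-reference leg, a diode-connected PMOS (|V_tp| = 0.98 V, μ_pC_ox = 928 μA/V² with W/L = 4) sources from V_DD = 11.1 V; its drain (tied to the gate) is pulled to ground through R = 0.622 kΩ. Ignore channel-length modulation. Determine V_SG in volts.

V_SG = 3.54 V

With gate tied to drain, V_SG = V_SD ≥ V_SG − |V_tp|, so the device is in saturation.
k_p = μ_pC_ox · (W/L) = 3.712 mA/V².
KCL at the drain: ½ k_p (V_SG − |V_tp|)² = (V_DD − V_SG)/R.
Let x = V_SG − 0.98. Then 1.15 x² + x − 10.12 = 0, giving x = 2.56 V (positive root), so V_SG = 3.54 V.
I_D = (V_DD − V_SG)/R = (11.1 − 3.54) / 0.622 = 12.2 mA.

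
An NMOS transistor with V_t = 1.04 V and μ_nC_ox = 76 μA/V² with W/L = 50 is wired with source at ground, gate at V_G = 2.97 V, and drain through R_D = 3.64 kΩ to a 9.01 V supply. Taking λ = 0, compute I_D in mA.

V_GS = V_G = 2.97 V, so V_ov = 2.97 − 1.04 = 1.93 V.
k_n = μ_nC_ox · (W/L) = 3.8 mA/V².
Assume saturation: I_D = ½ k_n V_ov² = 0.5 × 3.8 × 1.93² = 7.08 mA, giving V_DS = V_DD − I_D R_D = 9.01 − 7.08 × 3.64 = -16.8 V.
But -16.8 V < V_ov = 1.93 V, so the device is actually in triode.
In triode I_D = k_n[V_ov V_DS − ½ V_DS²] and I_D = (V_DD − V_DS)/R_D. Equating: 6.92 V_DS² − 27.7 V_DS + 9.01 = 0, giving V_DS = 0.357 V (the root below V_ov).
I_D = (9.01 − 0.357) / 3.64 = 2.38 mA.

I_D = 2.38 mA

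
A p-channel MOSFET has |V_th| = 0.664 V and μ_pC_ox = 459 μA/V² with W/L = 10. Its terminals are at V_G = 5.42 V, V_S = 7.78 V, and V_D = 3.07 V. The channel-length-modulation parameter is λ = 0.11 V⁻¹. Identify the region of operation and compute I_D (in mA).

V_SG = V_S − V_G = 7.78 − 5.42 = 2.36 V; V_SD = V_S − V_D = 7.78 − 3.07 = 4.71 V.
k_p = μ_pC_ox · (W/L) = 4.59 mA/V².
V_ov = V_SG − |V_th| = 2.36 − 0.664 = 1.7 V.
Since V_SD = 4.71 V ≥ V_ov = 1.7 V, the device is in saturation.
I_D = ½ k_p V_ov² (1 + λ V_SD) = 0.5 × 4.59 × 1.7² × (1 + 0.11 × 4.71) = 10 mA.

Saturation; I_D = 10.0 mA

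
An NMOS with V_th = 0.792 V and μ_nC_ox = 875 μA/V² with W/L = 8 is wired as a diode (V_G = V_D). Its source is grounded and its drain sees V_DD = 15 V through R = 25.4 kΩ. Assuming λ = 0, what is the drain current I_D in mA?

I_D = 0.544 mA

With gate tied to drain, V_GS = V_DS ≥ V_GS − V_th, so the device is in saturation.
k_n = μ_nC_ox · (W/L) = 7 mA/V².
KCL at the drain: ½ k_n (V_GS − V_th)² = (V_DD − V_GS)/R.
Let x = V_GS − 0.792. Then 88.9 x² + x − 14.21 = 0, giving x = 0.394 V (positive root), so V_GS = 1.19 V.
I_D = (V_DD − V_GS)/R = (15 − 1.19) / 25.4 = 0.544 mA.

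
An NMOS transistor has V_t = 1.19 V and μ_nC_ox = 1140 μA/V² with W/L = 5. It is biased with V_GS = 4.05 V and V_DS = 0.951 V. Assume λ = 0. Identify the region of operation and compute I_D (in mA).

Triode; I_D = 12.9 mA

k_n = μ_nC_ox · (W/L) = 5.7 mA/V².
V_ov = V_GS − V_t = 4.05 − 1.19 = 2.86 V.
Since V_DS = 0.951 V < V_ov = 2.86 V, the device is in the triode region.
I_D = k_n [V_ov · V_DS − ½ V_DS²] = 5.7 × [2.86 × 0.951 − 0.5 × 0.951²] = 12.9 mA.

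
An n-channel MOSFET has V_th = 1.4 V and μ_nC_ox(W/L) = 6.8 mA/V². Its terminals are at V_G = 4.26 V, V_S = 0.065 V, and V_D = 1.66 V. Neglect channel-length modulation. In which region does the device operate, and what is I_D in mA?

V_GS = V_G − V_S = 4.26 − 0.065 = 4.19 V; V_DS = V_D − V_S = 1.66 − 0.065 = 1.59 V.
V_ov = V_GS − V_th = 4.19 − 1.4 = 2.79 V.
Since V_DS = 1.59 V < V_ov = 2.79 V, the device is in the triode region.
I_D = k_n [V_ov · V_DS − ½ V_DS²] = 6.8 × [2.79 × 1.59 − 0.5 × 1.59²] = 21.7 mA.

Triode; I_D = 21.7 mA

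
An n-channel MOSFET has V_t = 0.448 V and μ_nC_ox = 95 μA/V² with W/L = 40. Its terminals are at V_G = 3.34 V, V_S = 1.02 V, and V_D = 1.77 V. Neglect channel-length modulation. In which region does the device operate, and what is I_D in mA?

Triode; I_D = 4.27 mA

V_GS = V_G − V_S = 3.34 − 1.02 = 2.32 V; V_DS = V_D − V_S = 1.77 − 1.02 = 0.75 V.
k_n = μ_nC_ox · (W/L) = 3.8 mA/V².
V_ov = V_GS − V_t = 2.32 − 0.448 = 1.87 V.
Since V_DS = 0.75 V < V_ov = 1.87 V, the device is in the triode region.
I_D = k_n [V_ov · V_DS − ½ V_DS²] = 3.8 × [1.87 × 0.75 − 0.5 × 0.75²] = 4.27 mA.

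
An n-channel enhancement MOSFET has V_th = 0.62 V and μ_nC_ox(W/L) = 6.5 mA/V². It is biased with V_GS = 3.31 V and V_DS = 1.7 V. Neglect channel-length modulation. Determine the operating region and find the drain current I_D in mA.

V_ov = V_GS − V_th = 3.31 − 0.62 = 2.69 V.
Since V_DS = 1.7 V < V_ov = 2.69 V, the device is in the triode region.
I_D = k_n [V_ov · V_DS − ½ V_DS²] = 6.5 × [2.69 × 1.7 − 0.5 × 1.7²] = 20.3 mA.

Triode; I_D = 20.3 mA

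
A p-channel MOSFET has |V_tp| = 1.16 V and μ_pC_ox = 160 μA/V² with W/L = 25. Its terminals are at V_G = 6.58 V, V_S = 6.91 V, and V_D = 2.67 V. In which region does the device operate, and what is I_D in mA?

Cutoff; I_D = 0 mA

V_SG = V_S − V_G = 6.91 − 6.58 = 0.33 V; V_SD = V_S − V_D = 6.91 − 2.67 = 4.24 V.
V_SG = 0.33 V < |V_tp| = 1.16 V, so the transistor is in cutoff.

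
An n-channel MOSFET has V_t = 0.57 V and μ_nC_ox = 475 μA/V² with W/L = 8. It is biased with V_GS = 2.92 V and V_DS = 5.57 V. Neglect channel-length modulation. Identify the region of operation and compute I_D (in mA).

k_n = μ_nC_ox · (W/L) = 3.8 mA/V².
V_ov = V_GS − V_t = 2.92 − 0.57 = 2.35 V.
Since V_DS = 5.57 V ≥ V_ov = 2.35 V, the device is in saturation.
I_D = ½ k_n V_ov² = 0.5 × 3.8 × 2.35² = 10.5 mA.

Saturation; I_D = 10.5 mA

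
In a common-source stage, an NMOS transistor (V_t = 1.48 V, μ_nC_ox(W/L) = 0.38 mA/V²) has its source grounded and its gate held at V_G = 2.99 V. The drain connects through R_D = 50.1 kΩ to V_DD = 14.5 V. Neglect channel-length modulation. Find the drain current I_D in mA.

I_D = 0.277 mA

V_GS = V_G = 2.99 V, so V_ov = 2.99 − 1.48 = 1.51 V.
Assume saturation: I_D = ½ k_n V_ov² = 0.5 × 0.38 × 1.51² = 0.433 mA, giving V_DS = V_DD − I_D R_D = 14.5 − 0.433 × 50.1 = -7.2 V.
But -7.2 V < V_ov = 1.51 V, so the device is actually in triode.
In triode I_D = k_n[V_ov V_DS − ½ V_DS²] and I_D = (V_DD − V_DS)/R_D. Equating: 9.52 V_DS² − 29.75 V_DS + 14.5 = 0, giving V_DS = 0.604 V (the root below V_ov).
I_D = (14.5 − 0.604) / 50.1 = 0.277 mA.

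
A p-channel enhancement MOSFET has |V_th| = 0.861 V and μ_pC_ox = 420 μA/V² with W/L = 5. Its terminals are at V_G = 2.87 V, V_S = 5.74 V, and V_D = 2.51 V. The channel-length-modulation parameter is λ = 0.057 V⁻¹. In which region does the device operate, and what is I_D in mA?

Saturation; I_D = 5.02 mA

V_SG = V_S − V_G = 5.74 − 2.87 = 2.87 V; V_SD = V_S − V_D = 5.74 − 2.51 = 3.23 V.
k_p = μ_pC_ox · (W/L) = 2.1 mA/V².
V_ov = V_SG − |V_th| = 2.87 − 0.861 = 2.01 V.
Since V_SD = 3.23 V ≥ V_ov = 2.01 V, the device is in saturation.
I_D = ½ k_p V_ov² (1 + λ V_SD) = 0.5 × 2.1 × 2.01² × (1 + 0.057 × 3.23) = 5.02 mA.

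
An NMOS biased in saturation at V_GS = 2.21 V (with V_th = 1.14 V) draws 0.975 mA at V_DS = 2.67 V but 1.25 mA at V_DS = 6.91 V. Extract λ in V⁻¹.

λ = 0.0809 V⁻¹

With V_GS fixed, I_D ∝ (1 + λ V_DS) in saturation, so I_D2/I_D1 = (1 + λ V_DS2)/(1 + λ V_DS1).
1.25/0.975 = 1.282 = (1 + 6.91 λ)/(1 + 2.67 λ).
Solving: λ (I_D1 V_DS2 − I_D2 V_DS1) = I_D2 − I_D1, so λ = (1.25 − 0.975) / (0.975 × 6.91 − 1.25 × 2.67) = 0.275 / 3.4 = 0.0809 V⁻¹.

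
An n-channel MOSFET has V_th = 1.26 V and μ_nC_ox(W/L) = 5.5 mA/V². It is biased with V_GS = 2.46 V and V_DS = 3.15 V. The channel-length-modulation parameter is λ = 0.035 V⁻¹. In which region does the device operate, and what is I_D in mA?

Saturation; I_D = 4.40 mA

V_ov = V_GS − V_th = 2.46 − 1.26 = 1.2 V.
Since V_DS = 3.15 V ≥ V_ov = 1.2 V, the device is in saturation.
I_D = ½ k_n V_ov² (1 + λ V_DS) = 0.5 × 5.5 × 1.2² × (1 + 0.035 × 3.15) = 4.4 mA.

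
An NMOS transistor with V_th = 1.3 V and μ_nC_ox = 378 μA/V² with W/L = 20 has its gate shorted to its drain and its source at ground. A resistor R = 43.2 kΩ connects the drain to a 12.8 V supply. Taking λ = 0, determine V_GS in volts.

With gate tied to drain, V_GS = V_DS ≥ V_GS − V_th, so the device is in saturation.
k_n = μ_nC_ox · (W/L) = 7.56 mA/V².
KCL at the drain: ½ k_n (V_GS − V_th)² = (V_DD − V_GS)/R.
Let x = V_GS − 1.3. Then 163 x² + x − 11.5 = 0, giving x = 0.262 V (positive root), so V_GS = 1.56 V.
I_D = (V_DD − V_GS)/R = (12.8 − 1.56) / 43.2 = 0.26 mA.

V_GS = 1.56 V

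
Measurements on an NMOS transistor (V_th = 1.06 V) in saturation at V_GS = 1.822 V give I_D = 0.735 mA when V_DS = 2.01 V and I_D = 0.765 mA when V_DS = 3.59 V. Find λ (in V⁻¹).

λ = 0.0272 V⁻¹

With V_GS fixed, I_D ∝ (1 + λ V_DS) in saturation, so I_D2/I_D1 = (1 + λ V_DS2)/(1 + λ V_DS1).
0.765/0.735 = 1.041 = (1 + 3.59 λ)/(1 + 2.01 λ).
Solving: λ (I_D1 V_DS2 − I_D2 V_DS1) = I_D2 − I_D1, so λ = (0.765 − 0.735) / (0.735 × 3.59 − 0.765 × 2.01) = 0.03 / 1.1 = 0.0272 V⁻¹.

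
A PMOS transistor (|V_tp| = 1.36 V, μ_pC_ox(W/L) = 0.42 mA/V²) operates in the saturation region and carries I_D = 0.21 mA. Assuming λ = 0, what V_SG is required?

V_SG = 2.36 V

In saturation I_D = ½ k_p (V_SG − |V_tp|)², so V_SG − |V_tp| = √(2 I_D / k_p) = √(2 × 0.21 / 0.42) = 1 V.
V_SG = 1.36 + 1 = 2.36 V.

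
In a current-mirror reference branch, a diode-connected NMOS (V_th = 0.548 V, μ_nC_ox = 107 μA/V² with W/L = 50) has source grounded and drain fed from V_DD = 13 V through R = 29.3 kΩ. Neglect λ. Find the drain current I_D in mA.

I_D = 0.412 mA

With gate tied to drain, V_GS = V_DS ≥ V_GS − V_th, so the device is in saturation.
k_n = μ_nC_ox · (W/L) = 5.35 mA/V².
KCL at the drain: ½ k_n (V_GS − V_th)² = (V_DD − V_GS)/R.
Let x = V_GS − 0.548. Then 78.4 x² + x − 12.45 = 0, giving x = 0.392 V (positive root), so V_GS = 0.94 V.
I_D = (V_DD − V_GS)/R = (13 − 0.94) / 29.3 = 0.412 mA.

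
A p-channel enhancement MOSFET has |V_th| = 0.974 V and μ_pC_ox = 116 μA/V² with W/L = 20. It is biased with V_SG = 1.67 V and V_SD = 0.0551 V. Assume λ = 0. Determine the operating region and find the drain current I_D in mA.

Triode; I_D = 0.0854 mA

k_p = μ_pC_ox · (W/L) = 2.32 mA/V².
V_ov = V_SG − |V_th| = 1.67 − 0.974 = 0.696 V.
Since V_SD = 0.0551 V < V_ov = 0.696 V, the device is in the triode region.
I_D = k_p [V_ov · V_SD − ½ V_SD²] = 2.32 × [0.696 × 0.0551 − 0.5 × 0.0551²] = 0.0854 mA.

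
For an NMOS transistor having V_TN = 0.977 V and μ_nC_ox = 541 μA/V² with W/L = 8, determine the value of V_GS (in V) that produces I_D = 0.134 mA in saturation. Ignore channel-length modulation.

V_GS = 1.23 V

k_n = μ_nC_ox · (W/L) = 4.328 mA/V².
In saturation I_D = ½ k_n (V_GS − V_TN)², so V_GS − V_TN = √(2 I_D / k_n) = √(2 × 0.134 / 4.328) = 0.249 V.
V_GS = 0.977 + 0.249 = 1.23 V.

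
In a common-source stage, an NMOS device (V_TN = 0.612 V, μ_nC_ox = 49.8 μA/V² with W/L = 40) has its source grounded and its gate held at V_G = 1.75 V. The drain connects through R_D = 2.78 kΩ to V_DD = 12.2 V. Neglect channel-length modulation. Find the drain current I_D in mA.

I_D = 1.29 mA

V_GS = V_G = 1.75 V, so V_ov = 1.75 − 0.612 = 1.14 V.
k_n = μ_nC_ox · (W/L) = 1.992 mA/V².
Assume saturation: I_D = ½ k_n V_ov² = 0.5 × 1.992 × 1.14² = 1.29 mA, giving V_DS = V_DD − I_D R_D = 12.2 − 1.29 × 2.78 = 8.61 V.
V_DS = 8.61 V ≥ V_ov = 1.14 V, confirming saturation.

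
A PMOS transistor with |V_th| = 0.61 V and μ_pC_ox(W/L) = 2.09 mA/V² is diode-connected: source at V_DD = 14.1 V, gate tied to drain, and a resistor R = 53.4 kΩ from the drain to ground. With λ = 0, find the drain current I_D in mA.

With gate tied to drain, V_SG = V_SD ≥ V_SG − |V_th|, so the device is in saturation.
KCL at the drain: ½ k_p (V_SG − |V_th|)² = (V_DD − V_SG)/R.
Let x = V_SG − 0.61. Then 55.8 x² + x − 13.49 = 0, giving x = 0.483 V (positive root), so V_SG = 1.09 V.
I_D = (V_DD − V_SG)/R = (14.1 − 1.09) / 53.4 = 0.244 mA.

I_D = 0.244 mA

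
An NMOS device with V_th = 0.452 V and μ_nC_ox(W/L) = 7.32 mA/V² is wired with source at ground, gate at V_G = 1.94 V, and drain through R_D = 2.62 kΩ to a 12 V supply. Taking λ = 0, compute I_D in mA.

V_GS = V_G = 1.94 V, so V_ov = 1.94 − 0.452 = 1.49 V.
Assume saturation: I_D = ½ k_n V_ov² = 0.5 × 7.32 × 1.49² = 8.1 mA, giving V_DS = V_DD − I_D R_D = 12 − 8.1 × 2.62 = -9.23 V.
But -9.23 V < V_ov = 1.49 V, so the device is actually in triode.
In triode I_D = k_n[V_ov V_DS − ½ V_DS²] and I_D = (V_DD − V_DS)/R_D. Equating: 9.59 V_DS² − 29.54 V_DS + 12 = 0, giving V_DS = 0.482 V (the root below V_ov).
I_D = (12 − 0.482) / 2.62 = 4.4 mA.

I_D = 4.40 mA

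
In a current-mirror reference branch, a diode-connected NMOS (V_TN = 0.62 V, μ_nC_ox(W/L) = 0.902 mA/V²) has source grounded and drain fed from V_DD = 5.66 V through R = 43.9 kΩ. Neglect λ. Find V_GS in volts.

V_GS = 1.10 V

With gate tied to drain, V_GS = V_DS ≥ V_GS − V_TN, so the device is in saturation.
KCL at the drain: ½ k_n (V_GS − V_TN)² = (V_DD − V_GS)/R.
Let x = V_GS − 0.62. Then 19.8 x² + x − 5.04 = 0, giving x = 0.48 V (positive root), so V_GS = 1.1 V.
I_D = (V_DD − V_GS)/R = (5.66 − 1.1) / 43.9 = 0.104 mA.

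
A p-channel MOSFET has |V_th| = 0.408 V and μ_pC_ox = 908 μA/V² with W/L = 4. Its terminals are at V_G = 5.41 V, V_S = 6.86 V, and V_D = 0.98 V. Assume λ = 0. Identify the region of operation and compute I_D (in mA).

V_SG = V_S − V_G = 6.86 − 5.41 = 1.45 V; V_SD = V_S − V_D = 6.86 − 0.98 = 5.88 V.
k_p = μ_pC_ox · (W/L) = 3.632 mA/V².
V_ov = V_SG − |V_th| = 1.45 − 0.408 = 1.04 V.
Since V_SD = 5.88 V ≥ V_ov = 1.04 V, the device is in saturation.
I_D = ½ k_p V_ov² = 0.5 × 3.632 × 1.04² = 1.97 mA.

Saturation; I_D = 1.97 mA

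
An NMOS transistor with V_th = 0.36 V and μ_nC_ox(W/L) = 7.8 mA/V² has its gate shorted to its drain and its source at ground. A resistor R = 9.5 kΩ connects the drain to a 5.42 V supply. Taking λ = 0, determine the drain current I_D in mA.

With gate tied to drain, V_GS = V_DS ≥ V_GS − V_th, so the device is in saturation.
KCL at the drain: ½ k_n (V_GS − V_th)² = (V_DD − V_GS)/R.
Let x = V_GS − 0.36. Then 37 x² + x − 5.06 = 0, giving x = 0.356 V (positive root), so V_GS = 0.716 V.
I_D = (V_DD − V_GS)/R = (5.42 − 0.716) / 9.5 = 0.495 mA.

I_D = 0.495 mA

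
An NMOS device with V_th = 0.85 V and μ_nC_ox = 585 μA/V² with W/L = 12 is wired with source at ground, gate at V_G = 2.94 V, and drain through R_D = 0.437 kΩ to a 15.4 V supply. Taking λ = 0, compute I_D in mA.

I_D = 15.3 mA

V_GS = V_G = 2.94 V, so V_ov = 2.94 − 0.85 = 2.09 V.
k_n = μ_nC_ox · (W/L) = 7.02 mA/V².
Assume saturation: I_D = ½ k_n V_ov² = 0.5 × 7.02 × 2.09² = 15.3 mA, giving V_DS = V_DD − I_D R_D = 15.4 − 15.3 × 0.437 = 8.7 V.
V_DS = 8.7 V ≥ V_ov = 2.09 V, confirming saturation.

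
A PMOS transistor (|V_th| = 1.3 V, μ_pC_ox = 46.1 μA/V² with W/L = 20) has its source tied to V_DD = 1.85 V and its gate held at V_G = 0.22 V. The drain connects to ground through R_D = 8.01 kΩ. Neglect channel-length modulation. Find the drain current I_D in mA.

V_SG = V_DD − V_G = 1.85 − 0.22 = 1.63 V, so V_ov = 1.63 − 1.3 = 0.33 V.
k_p = μ_pC_ox · (W/L) = 0.922 mA/V².
Assume saturation: I_D = ½ k_p V_ov² = 0.5 × 0.922 × 0.33² = 0.0502 mA, giving V_SD = V_DD − I_D R_D = 1.85 − 0.0502 × 8.01 = 1.45 V.
V_SD = 1.45 V ≥ V_ov = 0.33 V, confirming saturation.

I_D = 0.0502 mA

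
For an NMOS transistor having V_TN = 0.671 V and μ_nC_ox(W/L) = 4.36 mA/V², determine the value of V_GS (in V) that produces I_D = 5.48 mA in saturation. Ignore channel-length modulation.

In saturation I_D = ½ k_n (V_GS − V_TN)², so V_GS − V_TN = √(2 I_D / k_n) = √(2 × 5.48 / 4.36) = 1.59 V.
V_GS = 0.671 + 1.59 = 2.26 V.

V_GS = 2.26 V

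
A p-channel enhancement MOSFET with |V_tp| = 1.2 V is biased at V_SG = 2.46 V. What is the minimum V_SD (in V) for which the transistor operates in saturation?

The boundary between triode and saturation is V_SD = V_SG − |V_tp| = V_ov.
V_ov = 2.46 − 1.2 = 1.26 V.

V_SD,sat = 1.26 V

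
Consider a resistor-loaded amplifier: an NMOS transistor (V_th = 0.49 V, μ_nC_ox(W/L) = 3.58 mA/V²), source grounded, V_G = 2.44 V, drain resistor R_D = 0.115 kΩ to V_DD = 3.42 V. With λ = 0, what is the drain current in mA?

I_D = 6.81 mA

V_GS = V_G = 2.44 V, so V_ov = 2.44 − 0.49 = 1.95 V.
Assume saturation: I_D = ½ k_n V_ov² = 0.5 × 3.58 × 1.95² = 6.81 mA, giving V_DS = V_DD − I_D R_D = 3.42 − 6.81 × 0.115 = 2.64 V.
V_DS = 2.64 V ≥ V_ov = 1.95 V, confirming saturation.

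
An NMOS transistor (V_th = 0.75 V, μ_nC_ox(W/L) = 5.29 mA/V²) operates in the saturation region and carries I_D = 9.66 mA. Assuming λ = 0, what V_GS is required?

V_GS = 2.66 V

In saturation I_D = ½ k_n (V_GS − V_th)², so V_GS − V_th = √(2 I_D / k_n) = √(2 × 9.66 / 5.29) = 1.91 V.
V_GS = 0.75 + 1.91 = 2.66 V.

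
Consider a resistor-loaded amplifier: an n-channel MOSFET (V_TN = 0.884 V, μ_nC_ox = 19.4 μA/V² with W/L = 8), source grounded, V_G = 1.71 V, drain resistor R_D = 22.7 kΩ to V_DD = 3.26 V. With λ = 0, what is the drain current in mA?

V_GS = V_G = 1.71 V, so V_ov = 1.71 − 0.884 = 0.826 V.
k_n = μ_nC_ox · (W/L) = 0.1552 mA/V².
Assume saturation: I_D = ½ k_n V_ov² = 0.5 × 0.1552 × 0.826² = 0.0529 mA, giving V_DS = V_DD − I_D R_D = 3.26 − 0.0529 × 22.7 = 2.06 V.
V_DS = 2.06 V ≥ V_ov = 0.826 V, confirming saturation.

I_D = 0.0529 mA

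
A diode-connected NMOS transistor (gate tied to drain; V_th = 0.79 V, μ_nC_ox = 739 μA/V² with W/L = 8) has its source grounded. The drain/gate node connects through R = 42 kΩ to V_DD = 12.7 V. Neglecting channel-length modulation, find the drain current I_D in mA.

I_D = 0.276 mA

With gate tied to drain, V_GS = V_DS ≥ V_GS − V_th, so the device is in saturation.
k_n = μ_nC_ox · (W/L) = 5.912 mA/V².
KCL at the drain: ½ k_n (V_GS − V_th)² = (V_DD − V_GS)/R.
Let x = V_GS − 0.79. Then 124 x² + x − 11.91 = 0, giving x = 0.306 V (positive root), so V_GS = 1.1 V.
I_D = (V_DD − V_GS)/R = (12.7 − 1.1) / 42 = 0.276 mA.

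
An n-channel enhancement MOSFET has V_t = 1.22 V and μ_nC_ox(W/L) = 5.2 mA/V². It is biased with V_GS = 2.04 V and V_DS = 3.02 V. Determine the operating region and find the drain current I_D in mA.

V_ov = V_GS − V_t = 2.04 − 1.22 = 0.82 V.
Since V_DS = 3.02 V ≥ V_ov = 0.82 V, the device is in saturation.
I_D = ½ k_n V_ov² = 0.5 × 5.2 × 0.82² = 1.75 mA.

Saturation; I_D = 1.75 mA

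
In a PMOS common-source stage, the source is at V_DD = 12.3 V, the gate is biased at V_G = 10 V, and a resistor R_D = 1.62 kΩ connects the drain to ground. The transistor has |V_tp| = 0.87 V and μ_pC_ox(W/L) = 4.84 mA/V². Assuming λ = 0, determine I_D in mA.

I_D = 4.95 mA

V_SG = V_DD − V_G = 12.3 − 10 = 2.3 V, so V_ov = 2.3 − 0.87 = 1.43 V.
Assume saturation: I_D = ½ k_p V_ov² = 0.5 × 4.84 × 1.43² = 4.95 mA, giving V_SD = V_DD − I_D R_D = 12.3 − 4.95 × 1.62 = 4.28 V.
V_SD = 4.28 V ≥ V_ov = 1.43 V, confirming saturation.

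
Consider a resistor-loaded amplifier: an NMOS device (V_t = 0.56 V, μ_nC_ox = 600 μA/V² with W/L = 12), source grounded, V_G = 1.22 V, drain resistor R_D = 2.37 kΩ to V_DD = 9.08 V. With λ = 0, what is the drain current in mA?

I_D = 1.57 mA

V_GS = V_G = 1.22 V, so V_ov = 1.22 − 0.56 = 0.66 V.
k_n = μ_nC_ox · (W/L) = 7.2 mA/V².
Assume saturation: I_D = ½ k_n V_ov² = 0.5 × 7.2 × 0.66² = 1.57 mA, giving V_DS = V_DD − I_D R_D = 9.08 − 1.57 × 2.37 = 5.36 V.
V_DS = 5.36 V ≥ V_ov = 0.66 V, confirming saturation.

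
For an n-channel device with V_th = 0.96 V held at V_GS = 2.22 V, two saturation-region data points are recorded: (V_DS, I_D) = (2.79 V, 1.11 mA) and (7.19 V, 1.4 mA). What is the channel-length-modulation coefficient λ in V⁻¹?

λ = 0.0712 V⁻¹

With V_GS fixed, I_D ∝ (1 + λ V_DS) in saturation, so I_D2/I_D1 = (1 + λ V_DS2)/(1 + λ V_DS1).
1.4/1.11 = 1.261 = (1 + 7.19 λ)/(1 + 2.79 λ).
Solving: λ (I_D1 V_DS2 − I_D2 V_DS1) = I_D2 − I_D1, so λ = (1.4 − 1.11) / (1.11 × 7.19 − 1.4 × 2.79) = 0.29 / 4.07 = 0.0712 V⁻¹.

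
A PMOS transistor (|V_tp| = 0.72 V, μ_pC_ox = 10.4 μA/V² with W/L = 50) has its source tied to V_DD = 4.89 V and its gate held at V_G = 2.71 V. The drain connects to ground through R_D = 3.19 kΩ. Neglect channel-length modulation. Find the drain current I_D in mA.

V_SG = V_DD − V_G = 4.89 − 2.71 = 2.18 V, so V_ov = 2.18 − 0.72 = 1.46 V.
k_p = μ_pC_ox · (W/L) = 0.52 mA/V².
Assume saturation: I_D = ½ k_p V_ov² = 0.5 × 0.52 × 1.46² = 0.554 mA, giving V_SD = V_DD − I_D R_D = 4.89 − 0.554 × 3.19 = 3.12 V.
V_SD = 3.12 V ≥ V_ov = 1.46 V, confirming saturation.

I_D = 0.554 mA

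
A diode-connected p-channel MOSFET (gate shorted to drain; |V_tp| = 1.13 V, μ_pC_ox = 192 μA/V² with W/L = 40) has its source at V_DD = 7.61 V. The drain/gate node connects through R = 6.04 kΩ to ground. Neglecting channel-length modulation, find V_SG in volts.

With gate tied to drain, V_SG = V_SD ≥ V_SG − |V_tp|, so the device is in saturation.
k_p = μ_pC_ox · (W/L) = 7.68 mA/V².
KCL at the drain: ½ k_p (V_SG − |V_tp|)² = (V_DD − V_SG)/R.
Let x = V_SG − 1.13. Then 23.2 x² + x − 6.48 = 0, giving x = 0.507 V (positive root), so V_SG = 1.64 V.
I_D = (V_DD − V_SG)/R = (7.61 − 1.64) / 6.04 = 0.989 mA.

V_SG = 1.64 V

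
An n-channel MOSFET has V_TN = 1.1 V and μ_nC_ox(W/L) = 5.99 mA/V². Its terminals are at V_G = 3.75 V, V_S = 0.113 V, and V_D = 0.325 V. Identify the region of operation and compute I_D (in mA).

Triode; I_D = 3.09 mA

V_GS = V_G − V_S = 3.75 − 0.113 = 3.64 V; V_DS = V_D − V_S = 0.325 − 0.113 = 0.212 V.
V_ov = V_GS − V_TN = 3.64 − 1.1 = 2.54 V.
Since V_DS = 0.212 V < V_ov = 2.54 V, the device is in the triode region.
I_D = k_n [V_ov · V_DS − ½ V_DS²] = 5.99 × [2.54 × 0.212 − 0.5 × 0.212²] = 3.09 mA.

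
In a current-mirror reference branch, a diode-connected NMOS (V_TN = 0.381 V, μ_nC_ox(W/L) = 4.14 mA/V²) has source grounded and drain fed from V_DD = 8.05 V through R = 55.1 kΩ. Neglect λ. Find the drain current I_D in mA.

I_D = 0.135 mA

With gate tied to drain, V_GS = V_DS ≥ V_GS − V_TN, so the device is in saturation.
KCL at the drain: ½ k_n (V_GS − V_TN)² = (V_DD − V_GS)/R.
Let x = V_GS − 0.381. Then 114 x² + x − 7.669 = 0, giving x = 0.255 V (positive root), so V_GS = 0.636 V.
I_D = (V_DD − V_GS)/R = (8.05 − 0.636) / 55.1 = 0.135 mA.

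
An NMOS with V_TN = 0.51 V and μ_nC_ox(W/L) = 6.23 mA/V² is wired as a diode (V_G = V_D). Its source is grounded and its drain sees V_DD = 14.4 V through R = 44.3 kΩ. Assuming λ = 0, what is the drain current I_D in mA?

With gate tied to drain, V_GS = V_DS ≥ V_GS − V_TN, so the device is in saturation.
KCL at the drain: ½ k_n (V_GS − V_TN)² = (V_DD − V_GS)/R.
Let x = V_GS − 0.51. Then 138 x² + x − 13.89 = 0, giving x = 0.314 V (positive root), so V_GS = 0.824 V.
I_D = (V_DD − V_GS)/R = (14.4 − 0.824) / 44.3 = 0.306 mA.

I_D = 0.306 mA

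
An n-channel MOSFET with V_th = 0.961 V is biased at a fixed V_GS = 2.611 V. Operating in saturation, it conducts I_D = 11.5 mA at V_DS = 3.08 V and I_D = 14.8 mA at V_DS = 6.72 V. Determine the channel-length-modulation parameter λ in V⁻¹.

λ = 0.104 V⁻¹

With V_GS fixed, I_D ∝ (1 + λ V_DS) in saturation, so I_D2/I_D1 = (1 + λ V_DS2)/(1 + λ V_DS1).
14.8/11.5 = 1.287 = (1 + 6.72 λ)/(1 + 3.08 λ).
Solving: λ (I_D1 V_DS2 − I_D2 V_DS1) = I_D2 − I_D1, so λ = (14.8 − 11.5) / (11.5 × 6.72 − 14.8 × 3.08) = 3.3 / 31.7 = 0.104 V⁻¹.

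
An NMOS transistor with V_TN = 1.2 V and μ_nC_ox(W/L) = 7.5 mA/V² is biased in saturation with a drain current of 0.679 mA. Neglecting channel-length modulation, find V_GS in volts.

V_GS = 1.63 V

In saturation I_D = ½ k_n (V_GS − V_TN)², so V_GS − V_TN = √(2 I_D / k_n) = √(2 × 0.679 / 7.5) = 0.426 V.
V_GS = 1.2 + 0.426 = 1.63 V.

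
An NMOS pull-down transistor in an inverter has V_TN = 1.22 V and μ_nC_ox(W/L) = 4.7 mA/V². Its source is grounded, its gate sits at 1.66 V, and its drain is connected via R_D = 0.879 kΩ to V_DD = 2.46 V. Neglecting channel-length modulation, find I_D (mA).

I_D = 0.455 mA

V_GS = V_G = 1.66 V, so V_ov = 1.66 − 1.22 = 0.44 V.
Assume saturation: I_D = ½ k_n V_ov² = 0.5 × 4.7 × 0.44² = 0.455 mA, giving V_DS = V_DD − I_D R_D = 2.46 − 0.455 × 0.879 = 2.06 V.
V_DS = 2.06 V ≥ V_ov = 0.44 V, confirming saturation.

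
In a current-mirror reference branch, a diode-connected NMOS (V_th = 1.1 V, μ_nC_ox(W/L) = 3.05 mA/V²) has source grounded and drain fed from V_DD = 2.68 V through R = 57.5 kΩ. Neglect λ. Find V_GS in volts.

With gate tied to drain, V_GS = V_DS ≥ V_GS − V_th, so the device is in saturation.
KCL at the drain: ½ k_n (V_GS − V_th)² = (V_DD − V_GS)/R.
Let x = V_GS − 1.1. Then 87.7 x² + x − 1.58 = 0, giving x = 0.129 V (positive root), so V_GS = 1.23 V.
I_D = (V_DD − V_GS)/R = (2.68 − 1.23) / 57.5 = 0.0252 mA.

V_GS = 1.23 V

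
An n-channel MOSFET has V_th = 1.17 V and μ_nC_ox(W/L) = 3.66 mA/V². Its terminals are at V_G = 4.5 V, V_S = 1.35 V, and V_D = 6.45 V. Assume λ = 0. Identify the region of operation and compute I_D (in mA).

Saturation; I_D = 7.17 mA

V_GS = V_G − V_S = 4.5 − 1.35 = 3.15 V; V_DS = V_D − V_S = 6.45 − 1.35 = 5.1 V.
V_ov = V_GS − V_th = 3.15 − 1.17 = 1.98 V.
Since V_DS = 5.1 V ≥ V_ov = 1.98 V, the device is in saturation.
I_D = ½ k_n V_ov² = 0.5 × 3.66 × 1.98² = 7.17 mA.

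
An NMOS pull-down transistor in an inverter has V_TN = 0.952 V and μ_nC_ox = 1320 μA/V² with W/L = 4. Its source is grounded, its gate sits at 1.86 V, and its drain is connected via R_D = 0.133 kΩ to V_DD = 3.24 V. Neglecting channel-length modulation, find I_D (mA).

I_D = 2.18 mA

V_GS = V_G = 1.86 V, so V_ov = 1.86 − 0.952 = 0.908 V.
k_n = μ_nC_ox · (W/L) = 5.28 mA/V².
Assume saturation: I_D = ½ k_n V_ov² = 0.5 × 5.28 × 0.908² = 2.18 mA, giving V_DS = V_DD − I_D R_D = 3.24 − 2.18 × 0.133 = 2.95 V.
V_DS = 2.95 V ≥ V_ov = 0.908 V, confirming saturation.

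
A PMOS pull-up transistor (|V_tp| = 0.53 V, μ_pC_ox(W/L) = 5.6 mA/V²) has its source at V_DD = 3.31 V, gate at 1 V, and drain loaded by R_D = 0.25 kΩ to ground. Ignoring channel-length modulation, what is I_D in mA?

I_D = 8.15 mA

V_SG = V_DD − V_G = 3.31 − 1 = 2.31 V, so V_ov = 2.31 − 0.53 = 1.78 V.
Assume saturation: I_D = ½ k_p V_ov² = 0.5 × 5.6 × 1.78² = 8.87 mA, giving V_SD = V_DD − I_D R_D = 3.31 − 8.87 × 0.25 = 1.09 V.
But 1.09 V < V_ov = 1.78 V, so the device is actually in triode.
In triode I_D = k_p[V_ov V_SD − ½ V_SD²] and I_D = (V_DD − V_SD)/R_D. Equating: 0.7 V_SD² − 3.492 V_SD + 3.31 = 0, giving V_SD = 1.27 V (the root below V_ov).
I_D = (3.31 − 1.27) / 0.25 = 8.15 mA.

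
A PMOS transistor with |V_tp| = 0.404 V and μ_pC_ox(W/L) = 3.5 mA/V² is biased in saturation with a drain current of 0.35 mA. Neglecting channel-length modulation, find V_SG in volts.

V_SG = 0.851 V

In saturation I_D = ½ k_p (V_SG − |V_tp|)², so V_SG − |V_tp| = √(2 I_D / k_p) = √(2 × 0.35 / 3.5) = 0.447 V.
V_SG = 0.404 + 0.447 = 0.851 V.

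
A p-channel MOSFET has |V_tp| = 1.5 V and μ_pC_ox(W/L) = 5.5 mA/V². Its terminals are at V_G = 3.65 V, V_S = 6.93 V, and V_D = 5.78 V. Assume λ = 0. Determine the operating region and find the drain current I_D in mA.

Triode; I_D = 7.62 mA

V_SG = V_S − V_G = 6.93 − 3.65 = 3.28 V; V_SD = V_S − V_D = 6.93 − 5.78 = 1.15 V.
V_ov = V_SG − |V_tp| = 3.28 − 1.5 = 1.78 V.
Since V_SD = 1.15 V < V_ov = 1.78 V, the device is in the triode region.
I_D = k_p [V_ov · V_SD − ½ V_SD²] = 5.5 × [1.78 × 1.15 − 0.5 × 1.15²] = 7.62 mA.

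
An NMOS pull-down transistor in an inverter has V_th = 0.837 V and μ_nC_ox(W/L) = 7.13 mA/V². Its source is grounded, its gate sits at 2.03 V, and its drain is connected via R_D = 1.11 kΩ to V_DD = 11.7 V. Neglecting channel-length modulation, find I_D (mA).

I_D = 5.07 mA

V_GS = V_G = 2.03 V, so V_ov = 2.03 − 0.837 = 1.19 V.
Assume saturation: I_D = ½ k_n V_ov² = 0.5 × 7.13 × 1.19² = 5.07 mA, giving V_DS = V_DD − I_D R_D = 11.7 − 5.07 × 1.11 = 6.07 V.
V_DS = 6.07 V ≥ V_ov = 1.19 V, confirming saturation.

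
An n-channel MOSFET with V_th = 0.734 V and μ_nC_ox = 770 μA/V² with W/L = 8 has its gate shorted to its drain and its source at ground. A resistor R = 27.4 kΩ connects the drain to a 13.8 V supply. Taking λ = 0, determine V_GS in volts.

V_GS = 1.12 V

With gate tied to drain, V_GS = V_DS ≥ V_GS − V_th, so the device is in saturation.
k_n = μ_nC_ox · (W/L) = 6.16 mA/V².
KCL at the drain: ½ k_n (V_GS − V_th)² = (V_DD − V_GS)/R.
Let x = V_GS − 0.734. Then 84.4 x² + x − 13.07 = 0, giving x = 0.388 V (positive root), so V_GS = 1.12 V.
I_D = (V_DD − V_GS)/R = (13.8 − 1.12) / 27.4 = 0.463 mA.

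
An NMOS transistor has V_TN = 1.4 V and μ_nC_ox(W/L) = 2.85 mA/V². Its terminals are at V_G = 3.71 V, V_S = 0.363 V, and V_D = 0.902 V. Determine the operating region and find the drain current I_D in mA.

V_GS = V_G − V_S = 3.71 − 0.363 = 3.35 V; V_DS = V_D − V_S = 0.902 − 0.363 = 0.539 V.
V_ov = V_GS − V_TN = 3.35 − 1.4 = 1.95 V.
Since V_DS = 0.539 V < V_ov = 1.95 V, the device is in the triode region.
I_D = k_n [V_ov · V_DS − ½ V_DS²] = 2.85 × [1.95 × 0.539 − 0.5 × 0.539²] = 2.58 mA.

Triode; I_D = 2.58 mA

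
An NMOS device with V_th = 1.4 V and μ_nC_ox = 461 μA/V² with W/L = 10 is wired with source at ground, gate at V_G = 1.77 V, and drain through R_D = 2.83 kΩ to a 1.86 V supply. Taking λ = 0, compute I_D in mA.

V_GS = V_G = 1.77 V, so V_ov = 1.77 − 1.4 = 0.37 V.
k_n = μ_nC_ox · (W/L) = 4.61 mA/V².
Assume saturation: I_D = ½ k_n V_ov² = 0.5 × 4.61 × 0.37² = 0.316 mA, giving V_DS = V_DD − I_D R_D = 1.86 − 0.316 × 2.83 = 0.967 V.
V_DS = 0.967 V ≥ V_ov = 0.37 V, confirming saturation.

I_D = 0.316 mA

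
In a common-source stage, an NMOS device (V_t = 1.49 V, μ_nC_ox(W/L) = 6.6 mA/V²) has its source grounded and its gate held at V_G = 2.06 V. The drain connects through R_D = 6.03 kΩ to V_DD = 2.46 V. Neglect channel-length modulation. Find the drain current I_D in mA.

V_GS = V_G = 2.06 V, so V_ov = 2.06 − 1.49 = 0.57 V.
Assume saturation: I_D = ½ k_n V_ov² = 0.5 × 6.6 × 0.57² = 1.07 mA, giving V_DS = V_DD − I_D R_D = 2.46 − 1.07 × 6.03 = -4.01 V.
But -4.01 V < V_ov = 0.57 V, so the device is actually in triode.
In triode I_D = k_n[V_ov V_DS − ½ V_DS²] and I_D = (V_DD − V_DS)/R_D. Equating: 19.9 V_DS² − 23.68 V_DS + 2.46 = 0, giving V_DS = 0.115 V (the root below V_ov).
I_D = (2.46 − 0.115) / 6.03 = 0.389 mA.

I_D = 0.389 mA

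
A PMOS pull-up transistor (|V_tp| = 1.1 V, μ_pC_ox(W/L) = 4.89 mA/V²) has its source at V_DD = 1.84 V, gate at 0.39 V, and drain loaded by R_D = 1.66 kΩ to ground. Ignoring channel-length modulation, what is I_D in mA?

I_D = 0.300 mA

V_SG = V_DD − V_G = 1.84 − 0.39 = 1.45 V, so V_ov = 1.45 − 1.1 = 0.35 V.
Assume saturation: I_D = ½ k_p V_ov² = 0.5 × 4.89 × 0.35² = 0.3 mA, giving V_SD = V_DD − I_D R_D = 1.84 − 0.3 × 1.66 = 1.34 V.
V_SD = 1.34 V ≥ V_ov = 0.35 V, confirming saturation.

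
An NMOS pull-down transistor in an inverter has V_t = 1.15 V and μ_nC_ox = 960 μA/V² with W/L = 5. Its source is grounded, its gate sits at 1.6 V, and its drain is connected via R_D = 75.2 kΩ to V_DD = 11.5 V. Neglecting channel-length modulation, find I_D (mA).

V_GS = V_G = 1.6 V, so V_ov = 1.6 − 1.15 = 0.45 V.
k_n = μ_nC_ox · (W/L) = 4.8 mA/V².
Assume saturation: I_D = ½ k_n V_ov² = 0.5 × 4.8 × 0.45² = 0.486 mA, giving V_DS = V_DD − I_D R_D = 11.5 − 0.486 × 75.2 = -25 V.
But -25 V < V_ov = 0.45 V, so the device is actually in triode.
In triode I_D = k_n[V_ov V_DS − ½ V_DS²] and I_D = (V_DD − V_DS)/R_D. Equating: 180 V_DS² − 163.4 V_DS + 11.5 = 0, giving V_DS = 0.0769 V (the root below V_ov).
I_D = (11.5 − 0.0769) / 75.2 = 0.152 mA.

I_D = 0.152 mA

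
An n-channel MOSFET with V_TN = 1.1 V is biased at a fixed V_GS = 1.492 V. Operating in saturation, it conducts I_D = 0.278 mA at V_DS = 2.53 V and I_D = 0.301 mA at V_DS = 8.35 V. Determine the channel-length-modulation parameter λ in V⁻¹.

With V_GS fixed, I_D ∝ (1 + λ V_DS) in saturation, so I_D2/I_D1 = (1 + λ V_DS2)/(1 + λ V_DS1).
0.301/0.278 = 1.083 = (1 + 8.35 λ)/(1 + 2.53 λ).
Solving: λ (I_D1 V_DS2 − I_D2 V_DS1) = I_D2 − I_D1, so λ = (0.301 − 0.278) / (0.278 × 8.35 − 0.301 × 2.53) = 0.023 / 1.56 = 0.0147 V⁻¹.

λ = 0.0147 V⁻¹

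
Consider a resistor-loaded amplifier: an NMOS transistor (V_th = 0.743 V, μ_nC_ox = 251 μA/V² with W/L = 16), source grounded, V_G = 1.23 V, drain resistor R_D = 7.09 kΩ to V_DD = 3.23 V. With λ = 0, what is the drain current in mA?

I_D = 0.412 mA

V_GS = V_G = 1.23 V, so V_ov = 1.23 − 0.743 = 0.487 V.
k_n = μ_nC_ox · (W/L) = 4.016 mA/V².
Assume saturation: I_D = ½ k_n V_ov² = 0.5 × 4.016 × 0.487² = 0.476 mA, giving V_DS = V_DD − I_D R_D = 3.23 − 0.476 × 7.09 = -0.147 V.
But -0.147 V < V_ov = 0.487 V, so the device is actually in triode.
In triode I_D = k_n[V_ov V_DS − ½ V_DS²] and I_D = (V_DD − V_DS)/R_D. Equating: 14.2 V_DS² − 14.87 V_DS + 3.23 = 0, giving V_DS = 0.308 V (the root below V_ov).
I_D = (3.23 − 0.308) / 7.09 = 0.412 mA.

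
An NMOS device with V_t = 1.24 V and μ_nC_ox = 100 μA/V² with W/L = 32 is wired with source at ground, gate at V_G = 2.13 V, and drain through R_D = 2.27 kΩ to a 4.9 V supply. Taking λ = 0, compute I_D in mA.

V_GS = V_G = 2.13 V, so V_ov = 2.13 − 1.24 = 0.89 V.
k_n = μ_nC_ox · (W/L) = 3.2 mA/V².
Assume saturation: I_D = ½ k_n V_ov² = 0.5 × 3.2 × 0.89² = 1.27 mA, giving V_DS = V_DD − I_D R_D = 4.9 − 1.27 × 2.27 = 2.02 V.
V_DS = 2.02 V ≥ V_ov = 0.89 V, confirming saturation.

I_D = 1.27 mA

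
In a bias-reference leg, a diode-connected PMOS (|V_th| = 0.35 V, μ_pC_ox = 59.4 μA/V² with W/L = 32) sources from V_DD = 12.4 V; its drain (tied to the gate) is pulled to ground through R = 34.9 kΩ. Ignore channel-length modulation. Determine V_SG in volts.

With gate tied to drain, V_SG = V_SD ≥ V_SG − |V_th|, so the device is in saturation.
k_p = μ_pC_ox · (W/L) = 1.901 mA/V².
KCL at the drain: ½ k_p (V_SG − |V_th|)² = (V_DD − V_SG)/R.
Let x = V_SG − 0.35. Then 33.2 x² + x − 12.05 = 0, giving x = 0.588 V (positive root), so V_SG = 0.938 V.
I_D = (V_DD − V_SG)/R = (12.4 − 0.938) / 34.9 = 0.328 mA.

V_SG = 0.938 V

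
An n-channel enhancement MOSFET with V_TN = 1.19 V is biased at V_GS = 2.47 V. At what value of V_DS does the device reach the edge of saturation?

V_DS,sat = 1.28 V

The boundary between triode and saturation is V_DS = V_GS − V_TN = V_ov.
V_ov = 2.47 − 1.19 = 1.28 V.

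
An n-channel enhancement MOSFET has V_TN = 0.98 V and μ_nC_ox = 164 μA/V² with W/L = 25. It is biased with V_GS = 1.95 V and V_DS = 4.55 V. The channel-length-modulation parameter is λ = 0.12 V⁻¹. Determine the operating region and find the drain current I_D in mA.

k_n = μ_nC_ox · (W/L) = 4.1 mA/V².
V_ov = V_GS − V_TN = 1.95 − 0.98 = 0.97 V.
Since V_DS = 4.55 V ≥ V_ov = 0.97 V, the device is in saturation.
I_D = ½ k_n V_ov² (1 + λ V_DS) = 0.5 × 4.1 × 0.97² × (1 + 0.12 × 4.55) = 2.98 mA.

Saturation; I_D = 2.98 mA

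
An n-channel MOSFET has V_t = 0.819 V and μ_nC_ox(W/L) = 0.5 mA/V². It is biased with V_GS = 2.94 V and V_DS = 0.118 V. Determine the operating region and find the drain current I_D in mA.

V_ov = V_GS − V_t = 2.94 − 0.819 = 2.12 V.
Since V_DS = 0.118 V < V_ov = 2.12 V, the device is in the triode region.
I_D = k_n [V_ov · V_DS − ½ V_DS²] = 0.5 × [2.12 × 0.118 − 0.5 × 0.118²] = 0.122 mA.

Triode; I_D = 0.122 mA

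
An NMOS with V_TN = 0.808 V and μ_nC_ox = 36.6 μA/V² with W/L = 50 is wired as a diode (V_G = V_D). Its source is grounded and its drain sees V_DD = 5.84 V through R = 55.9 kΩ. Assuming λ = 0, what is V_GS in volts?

With gate tied to drain, V_GS = V_DS ≥ V_GS − V_TN, so the device is in saturation.
k_n = μ_nC_ox · (W/L) = 1.83 mA/V².
KCL at the drain: ½ k_n (V_GS − V_TN)² = (V_DD − V_GS)/R.
Let x = V_GS − 0.808. Then 51.1 x² + x − 5.032 = 0, giving x = 0.304 V (positive root), so V_GS = 1.11 V.
I_D = (V_DD − V_GS)/R = (5.84 − 1.11) / 55.9 = 0.0846 mA.

V_GS = 1.11 V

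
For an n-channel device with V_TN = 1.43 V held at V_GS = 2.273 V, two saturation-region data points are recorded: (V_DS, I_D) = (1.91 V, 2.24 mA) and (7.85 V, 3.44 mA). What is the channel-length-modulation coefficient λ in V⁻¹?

With V_GS fixed, I_D ∝ (1 + λ V_DS) in saturation, so I_D2/I_D1 = (1 + λ V_DS2)/(1 + λ V_DS1).
3.44/2.24 = 1.536 = (1 + 7.85 λ)/(1 + 1.91 λ).
Solving: λ (I_D1 V_DS2 − I_D2 V_DS1) = I_D2 − I_D1, so λ = (3.44 − 2.24) / (2.24 × 7.85 − 3.44 × 1.91) = 1.2 / 11 = 0.109 V⁻¹.

λ = 0.109 V⁻¹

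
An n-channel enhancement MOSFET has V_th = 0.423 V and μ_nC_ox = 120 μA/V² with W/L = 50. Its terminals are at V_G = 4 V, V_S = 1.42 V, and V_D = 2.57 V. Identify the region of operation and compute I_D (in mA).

V_GS = V_G − V_S = 4 − 1.42 = 2.58 V; V_DS = V_D − V_S = 2.57 − 1.42 = 1.15 V.
k_n = μ_nC_ox · (W/L) = 6 mA/V².
V_ov = V_GS − V_th = 2.58 − 0.423 = 2.16 V.
Since V_DS = 1.15 V < V_ov = 2.16 V, the device is in the triode region.
I_D = k_n [V_ov · V_DS − ½ V_DS²] = 6 × [2.16 × 1.15 − 0.5 × 1.15²] = 10.9 mA.

Triode; I_D = 10.9 mA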